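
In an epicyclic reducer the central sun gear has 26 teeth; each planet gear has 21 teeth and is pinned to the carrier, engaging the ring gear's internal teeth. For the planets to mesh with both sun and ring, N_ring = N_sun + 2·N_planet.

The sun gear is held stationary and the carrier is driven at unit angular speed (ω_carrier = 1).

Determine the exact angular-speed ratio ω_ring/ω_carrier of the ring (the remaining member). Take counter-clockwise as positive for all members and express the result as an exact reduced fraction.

47/34

N_ring = 26 + 2·21 = 68
26(ω_s−ω_c) = −68(ω_r−ω_c),  ω_s=0, ω_c=1
ω_r = 1 − (26/68)(0−1) = 47/34
ω_r/ω_c = 47/34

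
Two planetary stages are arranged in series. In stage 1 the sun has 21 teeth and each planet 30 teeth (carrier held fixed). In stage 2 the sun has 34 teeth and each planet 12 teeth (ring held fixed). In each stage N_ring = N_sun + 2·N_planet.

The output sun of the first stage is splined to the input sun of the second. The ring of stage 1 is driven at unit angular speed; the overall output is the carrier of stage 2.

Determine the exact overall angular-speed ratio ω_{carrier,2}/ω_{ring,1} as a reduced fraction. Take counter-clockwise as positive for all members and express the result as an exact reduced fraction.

Stage 1: N_ring = 21 + 2·30 = 81
Stage 1: 21(ω_s−ω_c) = −81(ω_r−ω_c),  ω_c=0, ω_r=1
Stage 1: ω_s = 0 − (81/21)(1−0) = -27/7
  ⇒ ω_s¹/ω_r¹ = -27/7
Stage 2: N_ring = 34 + 2·12 = 58
Stage 2: 34(ω_s−ω_c) = −58(ω_r−ω_c),  ω_r=0, ω_s=1
Stage 2: 34(1−ω_c) = −58(0−ω_c)  ⇒  92ω_c = 34  ⇒  ω_c = 17/46
  ⇒ ω_c²/ω_s² = 17/46
Coupling ω_s² = ω_s¹ ⇒ overall = -27/7 × 17/46 = -459/322

-459/322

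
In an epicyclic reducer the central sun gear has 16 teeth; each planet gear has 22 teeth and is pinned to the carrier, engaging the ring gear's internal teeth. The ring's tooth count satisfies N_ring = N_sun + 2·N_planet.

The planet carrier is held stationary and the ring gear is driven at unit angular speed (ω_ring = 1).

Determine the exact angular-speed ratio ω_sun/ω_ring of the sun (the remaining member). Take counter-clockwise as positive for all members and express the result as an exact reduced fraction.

-15/4

N_ring = 16 + 2·22 = 60
16(ω_s−ω_c) = −60(ω_r−ω_c),  ω_c=0, ω_r=1
ω_s = 0 − (60/16)(1−0) = -15/4
ω_s/ω_r = -15/4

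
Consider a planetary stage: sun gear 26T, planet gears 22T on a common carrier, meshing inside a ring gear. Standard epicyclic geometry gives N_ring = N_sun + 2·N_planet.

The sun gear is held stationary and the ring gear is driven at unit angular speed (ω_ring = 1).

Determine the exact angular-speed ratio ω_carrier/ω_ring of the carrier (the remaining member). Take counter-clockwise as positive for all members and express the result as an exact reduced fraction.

N_ring = 26 + 2·22 = 70
26(ω_s−ω_c) = −70(ω_r−ω_c),  ω_s=0, ω_r=1
26(0−ω_c) = −70(1−ω_c)  ⇒  96ω_c = 70  ⇒  ω_c = 35/48
ω_c/ω_r = 35/48

35/48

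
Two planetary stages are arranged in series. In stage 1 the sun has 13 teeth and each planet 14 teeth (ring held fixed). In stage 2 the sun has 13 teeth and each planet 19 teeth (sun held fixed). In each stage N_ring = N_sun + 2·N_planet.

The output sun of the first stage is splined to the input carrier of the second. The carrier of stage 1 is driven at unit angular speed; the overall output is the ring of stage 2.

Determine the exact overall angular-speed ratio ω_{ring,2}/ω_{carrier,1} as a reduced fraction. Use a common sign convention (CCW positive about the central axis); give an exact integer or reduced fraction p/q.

Stage 1: N_ring = 13 + 2·14 = 41
Stage 1: 13(ω_s−ω_c) = −41(ω_r−ω_c),  ω_r=0, ω_c=1
Stage 1: ω_s = 1 − (41/13)(0−1) = 54/13
  ⇒ ω_s¹/ω_c¹ = 54/13
Stage 2: N_ring = 13 + 2·19 = 51
Stage 2: 13(ω_s−ω_c) = −51(ω_r−ω_c),  ω_s=0, ω_c=1
Stage 2: ω_r = 1 − (13/51)(0−1) = 64/51
  ⇒ ω_r²/ω_c² = 64/51
Coupling ω_c² = ω_s¹ ⇒ overall = 54/13 × 64/51 = 1152/221

1152/221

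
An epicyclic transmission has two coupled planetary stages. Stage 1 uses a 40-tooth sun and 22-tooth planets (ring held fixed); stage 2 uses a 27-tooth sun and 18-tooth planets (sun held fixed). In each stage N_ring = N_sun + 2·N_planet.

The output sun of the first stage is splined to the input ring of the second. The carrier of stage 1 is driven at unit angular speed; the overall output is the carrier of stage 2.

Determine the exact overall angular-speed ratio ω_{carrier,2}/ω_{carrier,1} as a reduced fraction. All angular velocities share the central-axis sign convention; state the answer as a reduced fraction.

Stage 1: N_ring = 40 + 2·22 = 84
Stage 1: 40(ω_s−ω_c) = −84(ω_r−ω_c),  ω_r=0, ω_c=1
Stage 1: ω_s = 1 − (84/40)(0−1) = 31/10
  ⇒ ω_s¹/ω_c¹ = 31/10
Stage 2: N_ring = 27 + 2·18 = 63
Stage 2: 27(ω_s−ω_c) = −63(ω_r−ω_c),  ω_s=0, ω_r=1
Stage 2: 27(0−ω_c) = −63(1−ω_c)  ⇒  90ω_c = 63  ⇒  ω_c = 7/10
  ⇒ ω_c²/ω_r² = 7/10
Coupling ω_r² = ω_s¹ ⇒ overall = 31/10 × 7/10 = 217/100

217/100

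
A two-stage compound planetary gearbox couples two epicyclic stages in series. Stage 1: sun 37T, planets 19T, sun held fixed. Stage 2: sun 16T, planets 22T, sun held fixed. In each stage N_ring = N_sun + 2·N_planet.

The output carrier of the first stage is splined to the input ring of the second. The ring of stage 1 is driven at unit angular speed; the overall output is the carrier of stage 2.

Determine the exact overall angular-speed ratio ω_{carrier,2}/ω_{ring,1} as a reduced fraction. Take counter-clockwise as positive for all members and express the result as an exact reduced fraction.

1125/2128

Stage 1: N_ring = 37 + 2·19 = 75
Stage 1: 37(ω_s−ω_c) = −75(ω_r−ω_c),  ω_s=0, ω_r=1
Stage 1: 37(0−ω_c) = −75(1−ω_c)  ⇒  112ω_c = 75  ⇒  ω_c = 75/112
  ⇒ ω_c¹/ω_r¹ = 75/112
Stage 2: N_ring = 16 + 2·22 = 60
Stage 2: 16(ω_s−ω_c) = −60(ω_r−ω_c),  ω_s=0, ω_r=1
Stage 2: 16(0−ω_c) = −60(1−ω_c)  ⇒  76ω_c = 60  ⇒  ω_c = 15/19
  ⇒ ω_c²/ω_r² = 15/19
Coupling ω_r² = ω_c¹ ⇒ overall = 75/112 × 15/19 = 1125/2128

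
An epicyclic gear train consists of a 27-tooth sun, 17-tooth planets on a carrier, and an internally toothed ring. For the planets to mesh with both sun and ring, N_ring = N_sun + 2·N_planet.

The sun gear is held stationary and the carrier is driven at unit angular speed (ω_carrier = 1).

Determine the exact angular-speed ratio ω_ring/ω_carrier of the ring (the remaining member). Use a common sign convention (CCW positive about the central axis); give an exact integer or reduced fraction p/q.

88/61

N_ring = 27 + 2·17 = 61
27(ω_s−ω_c) = −61(ω_r−ω_c),  ω_s=0, ω_c=1
ω_r = 1 − (27/61)(0−1) = 88/61
ω_r/ω_c = 88/61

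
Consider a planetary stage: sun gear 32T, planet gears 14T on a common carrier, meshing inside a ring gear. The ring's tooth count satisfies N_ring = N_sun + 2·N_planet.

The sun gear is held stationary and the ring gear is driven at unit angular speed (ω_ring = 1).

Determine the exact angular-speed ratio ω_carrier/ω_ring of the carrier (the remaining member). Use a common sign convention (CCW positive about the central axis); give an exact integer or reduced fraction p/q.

15/23

N_ring = 32 + 2·14 = 60
32(ω_s−ω_c) = −60(ω_r−ω_c),  ω_s=0, ω_r=1
32(0−ω_c) = −60(1−ω_c)  ⇒  92ω_c = 60  ⇒  ω_c = 15/23
ω_c/ω_r = 15/23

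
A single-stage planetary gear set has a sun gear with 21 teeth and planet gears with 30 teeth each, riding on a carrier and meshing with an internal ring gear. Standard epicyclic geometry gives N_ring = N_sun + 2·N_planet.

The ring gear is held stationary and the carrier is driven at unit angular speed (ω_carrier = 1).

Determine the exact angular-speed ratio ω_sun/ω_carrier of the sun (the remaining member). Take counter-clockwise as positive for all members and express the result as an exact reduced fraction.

N_ring = 21 + 2·30 = 81
21(ω_s−ω_c) = −81(ω_r−ω_c),  ω_r=0, ω_c=1
ω_s = 1 − (81/21)(0−1) = 34/7
ω_s/ω_c = 34/7

34/7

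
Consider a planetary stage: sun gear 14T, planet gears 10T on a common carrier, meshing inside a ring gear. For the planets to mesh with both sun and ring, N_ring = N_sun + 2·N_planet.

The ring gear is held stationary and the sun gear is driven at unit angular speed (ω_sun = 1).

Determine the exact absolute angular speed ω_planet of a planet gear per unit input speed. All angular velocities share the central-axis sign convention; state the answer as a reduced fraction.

N_ring = 14 + 2·10 = 34
14(ω_s−ω_c) = −34(ω_r−ω_c),  ω_r=0, ω_s=1
14(1−ω_c) = −34(0−ω_c)  ⇒  48ω_c = 14  ⇒  ω_c = 7/24
sun–planet: 14·(1−7/24) = −10·(ω_p−ω_c)  ⇒  ω_p−ω_c = −(14/10)·(17/24) = -119/120
ω_p = 7/24 − 119/120 = -7/10

-7/10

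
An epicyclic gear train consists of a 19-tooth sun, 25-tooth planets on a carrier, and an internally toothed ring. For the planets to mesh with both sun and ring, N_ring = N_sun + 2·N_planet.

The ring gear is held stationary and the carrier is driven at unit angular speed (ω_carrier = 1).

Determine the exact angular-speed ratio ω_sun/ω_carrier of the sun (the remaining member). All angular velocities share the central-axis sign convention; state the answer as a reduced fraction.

88/19

N_ring = 19 + 2·25 = 69
19(ω_s−ω_c) = −69(ω_r−ω_c),  ω_r=0, ω_c=1
ω_s = 1 − (69/19)(0−1) = 88/19
ω_s/ω_c = 88/19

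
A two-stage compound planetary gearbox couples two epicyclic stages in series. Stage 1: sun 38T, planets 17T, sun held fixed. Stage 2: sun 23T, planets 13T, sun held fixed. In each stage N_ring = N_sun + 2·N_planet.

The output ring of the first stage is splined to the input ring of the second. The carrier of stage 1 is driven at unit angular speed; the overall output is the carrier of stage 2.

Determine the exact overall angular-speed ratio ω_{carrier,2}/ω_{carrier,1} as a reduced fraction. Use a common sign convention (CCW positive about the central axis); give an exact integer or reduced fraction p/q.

2695/2592

Stage 1: N_ring = 38 + 2·17 = 72
Stage 1: 38(ω_s−ω_c) = −72(ω_r−ω_c),  ω_s=0, ω_c=1
Stage 1: ω_r = 1 − (38/72)(0−1) = 55/36
  ⇒ ω_r¹/ω_c¹ = 55/36
Stage 2: N_ring = 23 + 2·13 = 49
Stage 2: 23(ω_s−ω_c) = −49(ω_r−ω_c),  ω_s=0, ω_r=1
Stage 2: 23(0−ω_c) = −49(1−ω_c)  ⇒  72ω_c = 49  ⇒  ω_c = 49/72
  ⇒ ω_c²/ω_r² = 49/72
Coupling ω_r² = ω_r¹ ⇒ overall = 55/36 × 49/72 = 2695/2592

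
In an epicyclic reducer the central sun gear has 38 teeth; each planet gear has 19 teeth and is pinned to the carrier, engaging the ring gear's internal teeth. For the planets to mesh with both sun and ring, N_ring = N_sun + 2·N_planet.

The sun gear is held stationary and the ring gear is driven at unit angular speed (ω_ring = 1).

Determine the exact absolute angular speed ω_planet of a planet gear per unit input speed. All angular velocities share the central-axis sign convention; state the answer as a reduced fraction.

2

N_ring = 38 + 2·19 = 76
38(ω_s−ω_c) = −76(ω_r−ω_c),  ω_s=0, ω_r=1
38(0−ω_c) = −76(1−ω_c)  ⇒  114ω_c = 76  ⇒  ω_c = 2/3
sun–planet: 38·(0−2/3) = −19·(ω_p−ω_c)  ⇒  ω_p−ω_c = −(38/19)·(-2/3) = 4/3
ω_p = 2/3 + 4/3 = 2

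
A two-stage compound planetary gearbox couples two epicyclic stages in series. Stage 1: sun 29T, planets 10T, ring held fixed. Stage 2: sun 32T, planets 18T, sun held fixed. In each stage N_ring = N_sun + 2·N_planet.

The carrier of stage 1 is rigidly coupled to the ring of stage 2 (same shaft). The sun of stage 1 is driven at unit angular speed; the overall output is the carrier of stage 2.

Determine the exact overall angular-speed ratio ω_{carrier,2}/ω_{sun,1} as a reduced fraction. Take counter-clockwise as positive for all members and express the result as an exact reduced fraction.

Stage 1: N_ring = 29 + 2·10 = 49
Stage 1: 29(ω_s−ω_c) = −49(ω_r−ω_c),  ω_r=0, ω_s=1
Stage 1: 29(1−ω_c) = −49(0−ω_c)  ⇒  78ω_c = 29  ⇒  ω_c = 29/78
  ⇒ ω_c¹/ω_s¹ = 29/78
Stage 2: N_ring = 32 + 2·18 = 68
Stage 2: 32(ω_s−ω_c) = −68(ω_r−ω_c),  ω_s=0, ω_r=1
Stage 2: 32(0−ω_c) = −68(1−ω_c)  ⇒  100ω_c = 68  ⇒  ω_c = 17/25
  ⇒ ω_c²/ω_r² = 17/25
Coupling ω_r² = ω_c¹ ⇒ overall = 29/78 × 17/25 = 493/1950

493/1950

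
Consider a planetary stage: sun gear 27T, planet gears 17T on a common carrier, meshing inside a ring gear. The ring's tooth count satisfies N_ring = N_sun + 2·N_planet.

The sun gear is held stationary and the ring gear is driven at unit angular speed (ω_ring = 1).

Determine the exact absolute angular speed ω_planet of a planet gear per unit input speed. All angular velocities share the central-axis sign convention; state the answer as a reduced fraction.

61/34

N_ring = 27 + 2·17 = 61
27(ω_s−ω_c) = −61(ω_r−ω_c),  ω_s=0, ω_r=1
27(0−ω_c) = −61(1−ω_c)  ⇒  88ω_c = 61  ⇒  ω_c = 61/88
sun–planet: 27·(0−61/88) = −17·(ω_p−ω_c)  ⇒  ω_p−ω_c = −(27/17)·(-61/88) = 1647/1496
ω_p = 61/88 + 1647/1496 = 61/34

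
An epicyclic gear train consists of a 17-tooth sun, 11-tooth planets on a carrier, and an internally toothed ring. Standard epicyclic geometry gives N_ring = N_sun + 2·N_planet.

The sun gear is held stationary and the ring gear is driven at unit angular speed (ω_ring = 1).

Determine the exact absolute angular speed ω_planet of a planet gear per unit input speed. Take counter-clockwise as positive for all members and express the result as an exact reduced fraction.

N_ring = 17 + 2·11 = 39
17(ω_s−ω_c) = −39(ω_r−ω_c),  ω_s=0, ω_r=1
17(0−ω_c) = −39(1−ω_c)  ⇒  56ω_c = 39  ⇒  ω_c = 39/56
sun–planet: 17·(0−39/56) = −11·(ω_p−ω_c)  ⇒  ω_p−ω_c = −(17/11)·(-39/56) = 663/616
ω_p = 39/56 + 663/616 = 39/22

39/22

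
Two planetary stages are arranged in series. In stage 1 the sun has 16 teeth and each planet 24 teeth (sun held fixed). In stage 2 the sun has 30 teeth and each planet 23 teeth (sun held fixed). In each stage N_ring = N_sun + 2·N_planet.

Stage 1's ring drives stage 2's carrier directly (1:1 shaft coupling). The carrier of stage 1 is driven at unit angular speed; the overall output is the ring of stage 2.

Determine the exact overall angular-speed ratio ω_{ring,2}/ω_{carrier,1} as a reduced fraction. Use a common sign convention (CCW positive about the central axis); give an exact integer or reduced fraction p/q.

Stage 1: N_ring = 16 + 2·24 = 64
Stage 1: 16(ω_s−ω_c) = −64(ω_r−ω_c),  ω_s=0, ω_c=1
Stage 1: ω_r = 1 − (16/64)(0−1) = 5/4
  ⇒ ω_r¹/ω_c¹ = 5/4
Stage 2: N_ring = 30 + 2·23 = 76
Stage 2: 30(ω_s−ω_c) = −76(ω_r−ω_c),  ω_s=0, ω_c=1
Stage 2: ω_r = 1 − (30/76)(0−1) = 53/38
  ⇒ ω_r²/ω_c² = 53/38
Coupling ω_c² = ω_r¹ ⇒ overall = 5/4 × 53/38 = 265/152

265/152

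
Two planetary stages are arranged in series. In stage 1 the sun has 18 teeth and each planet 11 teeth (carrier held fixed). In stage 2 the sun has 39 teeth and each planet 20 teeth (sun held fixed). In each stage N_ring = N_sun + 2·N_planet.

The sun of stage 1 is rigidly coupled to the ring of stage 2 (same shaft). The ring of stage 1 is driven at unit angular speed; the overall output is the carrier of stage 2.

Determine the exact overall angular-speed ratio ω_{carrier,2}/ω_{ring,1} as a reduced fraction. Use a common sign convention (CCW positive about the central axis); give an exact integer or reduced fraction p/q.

-790/531

Stage 1: N_ring = 18 + 2·11 = 40
Stage 1: 18(ω_s−ω_c) = −40(ω_r−ω_c),  ω_c=0, ω_r=1
Stage 1: ω_s = 0 − (40/18)(1−0) = -20/9
  ⇒ ω_s¹/ω_r¹ = -20/9
Stage 2: N_ring = 39 + 2·20 = 79
Stage 2: 39(ω_s−ω_c) = −79(ω_r−ω_c),  ω_s=0, ω_r=1
Stage 2: 39(0−ω_c) = −79(1−ω_c)  ⇒  118ω_c = 79  ⇒  ω_c = 79/118
  ⇒ ω_c²/ω_r² = 79/118
Coupling ω_r² = ω_s¹ ⇒ overall = -20/9 × 79/118 = -790/531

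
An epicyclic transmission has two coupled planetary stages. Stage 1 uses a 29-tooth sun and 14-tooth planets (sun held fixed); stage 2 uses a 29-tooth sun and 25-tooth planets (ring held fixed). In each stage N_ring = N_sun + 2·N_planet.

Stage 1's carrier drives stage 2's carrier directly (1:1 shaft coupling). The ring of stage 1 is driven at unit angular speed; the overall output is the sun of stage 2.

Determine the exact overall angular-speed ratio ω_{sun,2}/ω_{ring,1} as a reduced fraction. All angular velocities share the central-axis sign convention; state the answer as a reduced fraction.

3078/1247

Stage 1: N_ring = 29 + 2·14 = 57
Stage 1: 29(ω_s−ω_c) = −57(ω_r−ω_c),  ω_s=0, ω_r=1
Stage 1: 29(0−ω_c) = −57(1−ω_c)  ⇒  86ω_c = 57  ⇒  ω_c = 57/86
  ⇒ ω_c¹/ω_r¹ = 57/86
Stage 2: N_ring = 29 + 2·25 = 79
Stage 2: 29(ω_s−ω_c) = −79(ω_r−ω_c),  ω_r=0, ω_c=1
Stage 2: ω_s = 1 − (79/29)(0−1) = 108/29
  ⇒ ω_s²/ω_c² = 108/29
Coupling ω_c² = ω_c¹ ⇒ overall = 57/86 × 108/29 = 3078/1247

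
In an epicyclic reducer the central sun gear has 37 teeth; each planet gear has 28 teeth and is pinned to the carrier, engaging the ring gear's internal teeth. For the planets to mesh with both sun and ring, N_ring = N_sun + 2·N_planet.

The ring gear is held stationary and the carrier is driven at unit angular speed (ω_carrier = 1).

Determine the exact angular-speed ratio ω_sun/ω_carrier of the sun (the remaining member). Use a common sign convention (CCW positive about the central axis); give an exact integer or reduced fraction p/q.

130/37

N_ring = 37 + 2·28 = 93
37(ω_s−ω_c) = −93(ω_r−ω_c),  ω_r=0, ω_c=1
ω_s = 1 − (93/37)(0−1) = 130/37
ω_s/ω_c = 130/37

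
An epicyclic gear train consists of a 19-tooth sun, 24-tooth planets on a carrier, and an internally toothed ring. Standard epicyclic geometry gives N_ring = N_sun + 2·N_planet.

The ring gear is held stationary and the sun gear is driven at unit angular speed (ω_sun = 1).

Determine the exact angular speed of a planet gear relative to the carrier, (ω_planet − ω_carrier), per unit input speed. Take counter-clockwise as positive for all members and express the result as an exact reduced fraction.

-1273/2064

N_ring = 19 + 2·24 = 67
19(ω_s−ω_c) = −67(ω_r−ω_c),  ω_r=0, ω_s=1
19(1−ω_c) = −67(0−ω_c)  ⇒  86ω_c = 19  ⇒  ω_c = 19/86
sun–planet: 19·(1−19/86) = −24·(ω_p−ω_c)  ⇒  ω_p−ω_c = −(19/24)·(67/86) = -1273/2064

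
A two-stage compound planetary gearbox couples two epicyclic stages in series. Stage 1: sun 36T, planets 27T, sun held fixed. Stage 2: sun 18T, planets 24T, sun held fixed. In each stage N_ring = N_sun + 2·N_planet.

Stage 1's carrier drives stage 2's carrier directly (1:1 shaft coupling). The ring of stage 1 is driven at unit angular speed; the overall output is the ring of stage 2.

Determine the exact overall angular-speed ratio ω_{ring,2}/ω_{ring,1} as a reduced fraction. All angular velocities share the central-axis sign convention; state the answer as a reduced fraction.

10/11

Stage 1: N_ring = 36 + 2·27 = 90
Stage 1: 36(ω_s−ω_c) = −90(ω_r−ω_c),  ω_s=0, ω_r=1
Stage 1: 36(0−ω_c) = −90(1−ω_c)  ⇒  126ω_c = 90  ⇒  ω_c = 5/7
  ⇒ ω_c¹/ω_r¹ = 5/7
Stage 2: N_ring = 18 + 2·24 = 66
Stage 2: 18(ω_s−ω_c) = −66(ω_r−ω_c),  ω_s=0, ω_c=1
Stage 2: ω_r = 1 − (18/66)(0−1) = 14/11
  ⇒ ω_r²/ω_c² = 14/11
Coupling ω_c² = ω_c¹ ⇒ overall = 5/7 × 14/11 = 10/11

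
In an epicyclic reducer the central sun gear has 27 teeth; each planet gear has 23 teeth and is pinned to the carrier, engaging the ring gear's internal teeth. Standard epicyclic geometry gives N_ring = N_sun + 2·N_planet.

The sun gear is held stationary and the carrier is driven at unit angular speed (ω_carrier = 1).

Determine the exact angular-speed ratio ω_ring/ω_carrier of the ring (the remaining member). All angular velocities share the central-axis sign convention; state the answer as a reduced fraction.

N_ring = 27 + 2·23 = 73
27(ω_s−ω_c) = −73(ω_r−ω_c),  ω_s=0, ω_c=1
ω_r = 1 − (27/73)(0−1) = 100/73
ω_r/ω_c = 100/73

100/73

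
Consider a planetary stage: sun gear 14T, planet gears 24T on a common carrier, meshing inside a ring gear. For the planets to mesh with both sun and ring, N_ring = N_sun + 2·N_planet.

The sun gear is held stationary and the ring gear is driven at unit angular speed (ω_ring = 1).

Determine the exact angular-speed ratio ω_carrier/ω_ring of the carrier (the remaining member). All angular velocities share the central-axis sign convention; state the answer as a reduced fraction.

N_ring = 14 + 2·24 = 62
14(ω_s−ω_c) = −62(ω_r−ω_c),  ω_s=0, ω_r=1
14(0−ω_c) = −62(1−ω_c)  ⇒  76ω_c = 62  ⇒  ω_c = 31/38
ω_c/ω_r = 31/38

31/38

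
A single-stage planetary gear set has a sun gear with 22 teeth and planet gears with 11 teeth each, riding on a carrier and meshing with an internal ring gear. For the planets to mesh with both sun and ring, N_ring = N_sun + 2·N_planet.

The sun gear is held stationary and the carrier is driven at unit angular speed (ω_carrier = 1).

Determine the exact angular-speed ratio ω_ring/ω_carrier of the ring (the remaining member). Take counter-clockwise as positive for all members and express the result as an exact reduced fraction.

3/2

N_ring = 22 + 2·11 = 44
22(ω_s−ω_c) = −44(ω_r−ω_c),  ω_s=0, ω_c=1
ω_r = 1 − (22/44)(0−1) = 3/2
ω_r/ω_c = 3/2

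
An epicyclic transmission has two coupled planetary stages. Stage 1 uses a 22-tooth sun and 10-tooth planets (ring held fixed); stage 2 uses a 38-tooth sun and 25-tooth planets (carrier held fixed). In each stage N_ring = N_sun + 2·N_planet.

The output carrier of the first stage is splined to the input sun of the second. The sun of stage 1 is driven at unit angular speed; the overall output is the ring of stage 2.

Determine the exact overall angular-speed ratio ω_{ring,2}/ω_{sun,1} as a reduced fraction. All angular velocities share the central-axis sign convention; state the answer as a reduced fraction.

Stage 1: N_ring = 22 + 2·10 = 42
Stage 1: 22(ω_s−ω_c) = −42(ω_r−ω_c),  ω_r=0, ω_s=1
Stage 1: 22(1−ω_c) = −42(0−ω_c)  ⇒  64ω_c = 22  ⇒  ω_c = 11/32
  ⇒ ω_c¹/ω_s¹ = 11/32
Stage 2: N_ring = 38 + 2·25 = 88
Stage 2: 38(ω_s−ω_c) = −88(ω_r−ω_c),  ω_c=0, ω_s=1
Stage 2: ω_r = 0 − (38/88)(1−0) = -19/44
  ⇒ ω_r²/ω_s² = -19/44
Coupling ω_s² = ω_c¹ ⇒ overall = 11/32 × -19/44 = -19/128

-19/128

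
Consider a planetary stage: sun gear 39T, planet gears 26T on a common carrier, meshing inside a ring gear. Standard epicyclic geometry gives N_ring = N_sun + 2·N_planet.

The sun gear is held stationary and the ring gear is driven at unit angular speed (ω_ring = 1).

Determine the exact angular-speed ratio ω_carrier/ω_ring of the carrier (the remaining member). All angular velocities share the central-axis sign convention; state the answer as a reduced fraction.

N_ring = 39 + 2·26 = 91
39(ω_s−ω_c) = −91(ω_r−ω_c),  ω_s=0, ω_r=1
39(0−ω_c) = −91(1−ω_c)  ⇒  130ω_c = 91  ⇒  ω_c = 7/10
ω_c/ω_r = 7/10

7/10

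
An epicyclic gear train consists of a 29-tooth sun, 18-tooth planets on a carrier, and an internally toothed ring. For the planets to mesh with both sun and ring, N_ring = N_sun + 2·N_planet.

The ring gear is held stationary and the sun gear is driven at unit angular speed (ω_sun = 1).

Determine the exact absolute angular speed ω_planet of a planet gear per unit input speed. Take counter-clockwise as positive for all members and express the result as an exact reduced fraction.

-29/36

N_ring = 29 + 2·18 = 65
29(ω_s−ω_c) = −65(ω_r−ω_c),  ω_r=0, ω_s=1
29(1−ω_c) = −65(0−ω_c)  ⇒  94ω_c = 29  ⇒  ω_c = 29/94
sun–planet: 29·(1−29/94) = −18·(ω_p−ω_c)  ⇒  ω_p−ω_c = −(29/18)·(65/94) = -1885/1692
ω_p = 29/94 − 1885/1692 = -29/36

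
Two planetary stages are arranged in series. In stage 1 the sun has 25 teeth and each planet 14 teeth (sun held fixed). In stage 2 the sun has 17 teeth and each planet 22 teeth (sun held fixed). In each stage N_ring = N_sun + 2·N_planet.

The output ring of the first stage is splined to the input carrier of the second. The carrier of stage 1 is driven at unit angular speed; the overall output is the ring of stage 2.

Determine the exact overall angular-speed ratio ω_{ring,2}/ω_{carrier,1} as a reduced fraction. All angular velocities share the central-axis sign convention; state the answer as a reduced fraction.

Stage 1: N_ring = 25 + 2·14 = 53
Stage 1: 25(ω_s−ω_c) = −53(ω_r−ω_c),  ω_s=0, ω_c=1
Stage 1: ω_r = 1 − (25/53)(0−1) = 78/53
  ⇒ ω_r¹/ω_c¹ = 78/53
Stage 2: N_ring = 17 + 2·22 = 61
Stage 2: 17(ω_s−ω_c) = −61(ω_r−ω_c),  ω_s=0, ω_c=1
Stage 2: ω_r = 1 − (17/61)(0−1) = 78/61
  ⇒ ω_r²/ω_c² = 78/61
Coupling ω_c² = ω_r¹ ⇒ overall = 78/53 × 78/61 = 6084/3233

6084/3233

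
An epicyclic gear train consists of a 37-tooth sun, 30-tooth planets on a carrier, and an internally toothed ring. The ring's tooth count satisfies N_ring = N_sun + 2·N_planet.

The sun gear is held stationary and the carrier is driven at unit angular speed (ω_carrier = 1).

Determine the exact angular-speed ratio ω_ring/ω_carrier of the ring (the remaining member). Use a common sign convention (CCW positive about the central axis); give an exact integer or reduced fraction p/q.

N_ring = 37 + 2·30 = 97
37(ω_s−ω_c) = −97(ω_r−ω_c),  ω_s=0, ω_c=1
ω_r = 1 − (37/97)(0−1) = 134/97
ω_r/ω_c = 134/97

134/97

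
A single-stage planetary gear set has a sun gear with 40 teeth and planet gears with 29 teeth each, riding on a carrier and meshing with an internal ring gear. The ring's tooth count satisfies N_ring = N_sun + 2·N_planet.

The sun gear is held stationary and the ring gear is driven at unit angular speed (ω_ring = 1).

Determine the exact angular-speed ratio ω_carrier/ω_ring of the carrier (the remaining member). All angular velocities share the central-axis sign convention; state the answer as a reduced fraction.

49/69

N_ring = 40 + 2·29 = 98
40(ω_s−ω_c) = −98(ω_r−ω_c),  ω_s=0, ω_r=1
40(0−ω_c) = −98(1−ω_c)  ⇒  138ω_c = 98  ⇒  ω_c = 49/69
ω_c/ω_r = 49/69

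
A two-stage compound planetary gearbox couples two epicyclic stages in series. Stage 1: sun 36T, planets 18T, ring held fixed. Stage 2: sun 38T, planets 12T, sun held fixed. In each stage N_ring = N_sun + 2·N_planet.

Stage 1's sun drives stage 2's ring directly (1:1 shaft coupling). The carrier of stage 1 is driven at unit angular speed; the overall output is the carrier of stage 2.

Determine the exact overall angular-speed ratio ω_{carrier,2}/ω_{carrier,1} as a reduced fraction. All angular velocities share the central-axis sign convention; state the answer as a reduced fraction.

93/50

Stage 1: N_ring = 36 + 2·18 = 72
Stage 1: 36(ω_s−ω_c) = −72(ω_r−ω_c),  ω_r=0, ω_c=1
Stage 1: ω_s = 1 − (72/36)(0−1) = 3
  ⇒ ω_s¹/ω_c¹ = 3
Stage 2: N_ring = 38 + 2·12 = 62
Stage 2: 38(ω_s−ω_c) = −62(ω_r−ω_c),  ω_s=0, ω_r=1
Stage 2: 38(0−ω_c) = −62(1−ω_c)  ⇒  100ω_c = 62  ⇒  ω_c = 31/50
  ⇒ ω_c²/ω_r² = 31/50
Coupling ω_r² = ω_s¹ ⇒ overall = 3 × 31/50 = 93/50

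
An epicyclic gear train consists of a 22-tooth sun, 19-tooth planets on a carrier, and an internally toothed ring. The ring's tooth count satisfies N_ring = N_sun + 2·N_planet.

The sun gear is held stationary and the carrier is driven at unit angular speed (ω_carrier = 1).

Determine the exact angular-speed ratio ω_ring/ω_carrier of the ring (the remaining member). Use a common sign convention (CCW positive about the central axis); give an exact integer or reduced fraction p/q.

N_ring = 22 + 2·19 = 60
22(ω_s−ω_c) = −60(ω_r−ω_c),  ω_s=0, ω_c=1
ω_r = 1 − (22/60)(0−1) = 41/30
ω_r/ω_c = 41/30

41/30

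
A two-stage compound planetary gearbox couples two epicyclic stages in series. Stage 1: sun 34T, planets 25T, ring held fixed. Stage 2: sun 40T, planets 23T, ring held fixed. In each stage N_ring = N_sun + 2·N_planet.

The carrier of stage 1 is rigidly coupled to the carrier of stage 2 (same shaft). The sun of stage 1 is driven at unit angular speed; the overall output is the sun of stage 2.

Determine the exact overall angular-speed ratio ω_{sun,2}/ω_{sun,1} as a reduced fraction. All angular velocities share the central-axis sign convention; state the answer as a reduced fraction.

1071/1180

Stage 1: N_ring = 34 + 2·25 = 84
Stage 1: 34(ω_s−ω_c) = −84(ω_r−ω_c),  ω_r=0, ω_s=1
Stage 1: 34(1−ω_c) = −84(0−ω_c)  ⇒  118ω_c = 34  ⇒  ω_c = 17/59
  ⇒ ω_c¹/ω_s¹ = 17/59
Stage 2: N_ring = 40 + 2·23 = 86
Stage 2: 40(ω_s−ω_c) = −86(ω_r−ω_c),  ω_r=0, ω_c=1
Stage 2: ω_s = 1 − (86/40)(0−1) = 63/20
  ⇒ ω_s²/ω_c² = 63/20
Coupling ω_c² = ω_c¹ ⇒ overall = 17/59 × 63/20 = 1071/1180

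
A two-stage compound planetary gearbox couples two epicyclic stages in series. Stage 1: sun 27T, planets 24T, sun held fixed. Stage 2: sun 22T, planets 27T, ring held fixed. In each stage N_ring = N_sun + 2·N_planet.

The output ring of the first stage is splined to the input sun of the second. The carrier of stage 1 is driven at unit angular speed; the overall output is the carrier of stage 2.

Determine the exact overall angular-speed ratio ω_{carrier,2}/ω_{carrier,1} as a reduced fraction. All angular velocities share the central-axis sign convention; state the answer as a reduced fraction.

374/1225

Stage 1: N_ring = 27 + 2·24 = 75
Stage 1: 27(ω_s−ω_c) = −75(ω_r−ω_c),  ω_s=0, ω_c=1
Stage 1: ω_r = 1 − (27/75)(0−1) = 34/25
  ⇒ ω_r¹/ω_c¹ = 34/25
Stage 2: N_ring = 22 + 2·27 = 76
Stage 2: 22(ω_s−ω_c) = −76(ω_r−ω_c),  ω_r=0, ω_s=1
Stage 2: 22(1−ω_c) = −76(0−ω_c)  ⇒  98ω_c = 22  ⇒  ω_c = 11/49
  ⇒ ω_c²/ω_s² = 11/49
Coupling ω_s² = ω_r¹ ⇒ overall = 34/25 × 11/49 = 374/1225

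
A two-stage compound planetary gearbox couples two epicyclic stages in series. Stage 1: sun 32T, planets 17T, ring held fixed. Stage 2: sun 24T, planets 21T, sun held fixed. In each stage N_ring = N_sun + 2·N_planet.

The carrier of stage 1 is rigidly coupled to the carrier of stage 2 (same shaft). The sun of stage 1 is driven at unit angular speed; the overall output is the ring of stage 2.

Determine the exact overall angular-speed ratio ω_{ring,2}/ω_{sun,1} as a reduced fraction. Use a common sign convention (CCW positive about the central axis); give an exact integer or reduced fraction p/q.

240/539

Stage 1: N_ring = 32 + 2·17 = 66
Stage 1: 32(ω_s−ω_c) = −66(ω_r−ω_c),  ω_r=0, ω_s=1
Stage 1: 32(1−ω_c) = −66(0−ω_c)  ⇒  98ω_c = 32  ⇒  ω_c = 16/49
  ⇒ ω_c¹/ω_s¹ = 16/49
Stage 2: N_ring = 24 + 2·21 = 66
Stage 2: 24(ω_s−ω_c) = −66(ω_r−ω_c),  ω_s=0, ω_c=1
Stage 2: ω_r = 1 − (24/66)(0−1) = 15/11
  ⇒ ω_r²/ω_c² = 15/11
Coupling ω_c² = ω_c¹ ⇒ overall = 16/49 × 15/11 = 240/539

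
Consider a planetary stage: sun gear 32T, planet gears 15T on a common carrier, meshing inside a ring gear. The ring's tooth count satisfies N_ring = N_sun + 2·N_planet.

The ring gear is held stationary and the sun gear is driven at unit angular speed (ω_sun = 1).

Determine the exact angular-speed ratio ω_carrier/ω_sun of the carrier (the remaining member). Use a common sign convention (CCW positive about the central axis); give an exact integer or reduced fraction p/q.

16/47

N_ring = 32 + 2·15 = 62
32(ω_s−ω_c) = −62(ω_r−ω_c),  ω_r=0, ω_s=1
32(1−ω_c) = −62(0−ω_c)  ⇒  94ω_c = 32  ⇒  ω_c = 16/47
ω_c/ω_s = 16/47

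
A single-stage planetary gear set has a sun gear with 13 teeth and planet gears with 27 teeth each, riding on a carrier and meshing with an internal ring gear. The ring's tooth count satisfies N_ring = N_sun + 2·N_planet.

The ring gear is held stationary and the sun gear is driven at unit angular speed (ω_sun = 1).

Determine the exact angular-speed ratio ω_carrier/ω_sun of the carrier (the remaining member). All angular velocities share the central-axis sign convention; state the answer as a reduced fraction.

13/80

N_ring = 13 + 2·27 = 67
13(ω_s−ω_c) = −67(ω_r−ω_c),  ω_r=0, ω_s=1
13(1−ω_c) = −67(0−ω_c)  ⇒  80ω_c = 13  ⇒  ω_c = 13/80
ω_c/ω_s = 13/80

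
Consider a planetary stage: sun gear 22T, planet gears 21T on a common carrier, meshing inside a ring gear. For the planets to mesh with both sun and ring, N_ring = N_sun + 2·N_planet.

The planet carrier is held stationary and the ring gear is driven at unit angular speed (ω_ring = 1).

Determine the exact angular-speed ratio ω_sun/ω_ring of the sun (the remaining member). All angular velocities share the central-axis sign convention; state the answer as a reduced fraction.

N_ring = 22 + 2·21 = 64
22(ω_s−ω_c) = −64(ω_r−ω_c),  ω_c=0, ω_r=1
ω_s = 0 − (64/22)(1−0) = -32/11
ω_s/ω_r = -32/11

-32/11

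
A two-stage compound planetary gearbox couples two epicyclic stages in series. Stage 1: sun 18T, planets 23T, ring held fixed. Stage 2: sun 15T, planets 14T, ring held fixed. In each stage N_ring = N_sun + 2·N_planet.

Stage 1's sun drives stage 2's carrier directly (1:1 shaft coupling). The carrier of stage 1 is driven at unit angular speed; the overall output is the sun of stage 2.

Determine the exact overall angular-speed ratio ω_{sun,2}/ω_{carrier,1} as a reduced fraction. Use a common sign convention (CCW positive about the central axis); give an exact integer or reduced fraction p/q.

2378/135

Stage 1: N_ring = 18 + 2·23 = 64
Stage 1: 18(ω_s−ω_c) = −64(ω_r−ω_c),  ω_r=0, ω_c=1
Stage 1: ω_s = 1 − (64/18)(0−1) = 41/9
  ⇒ ω_s¹/ω_c¹ = 41/9
Stage 2: N_ring = 15 + 2·14 = 43
Stage 2: 15(ω_s−ω_c) = −43(ω_r−ω_c),  ω_r=0, ω_c=1
Stage 2: ω_s = 1 − (43/15)(0−1) = 58/15
  ⇒ ω_s²/ω_c² = 58/15
Coupling ω_c² = ω_s¹ ⇒ overall = 41/9 × 58/15 = 2378/135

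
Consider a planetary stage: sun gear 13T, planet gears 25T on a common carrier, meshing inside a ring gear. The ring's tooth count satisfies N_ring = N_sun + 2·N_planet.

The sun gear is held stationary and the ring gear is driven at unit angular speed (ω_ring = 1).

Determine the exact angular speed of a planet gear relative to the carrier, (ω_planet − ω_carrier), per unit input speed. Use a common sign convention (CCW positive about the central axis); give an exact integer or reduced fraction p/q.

819/1900

N_ring = 13 + 2·25 = 63
13(ω_s−ω_c) = −63(ω_r−ω_c),  ω_s=0, ω_r=1
13(0−ω_c) = −63(1−ω_c)  ⇒  76ω_c = 63  ⇒  ω_c = 63/76
sun–planet: 13·(0−63/76) = −25·(ω_p−ω_c)  ⇒  ω_p−ω_c = −(13/25)·(-63/76) = 819/1900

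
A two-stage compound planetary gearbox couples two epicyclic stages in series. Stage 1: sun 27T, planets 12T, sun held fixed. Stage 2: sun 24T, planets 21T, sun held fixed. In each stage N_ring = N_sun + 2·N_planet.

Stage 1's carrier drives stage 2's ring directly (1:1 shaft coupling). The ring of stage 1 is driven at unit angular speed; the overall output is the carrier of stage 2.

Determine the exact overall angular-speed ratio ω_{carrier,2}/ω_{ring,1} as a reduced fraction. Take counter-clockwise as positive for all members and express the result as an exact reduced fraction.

187/390

Stage 1: N_ring = 27 + 2·12 = 51
Stage 1: 27(ω_s−ω_c) = −51(ω_r−ω_c),  ω_s=0, ω_r=1
Stage 1: 27(0−ω_c) = −51(1−ω_c)  ⇒  78ω_c = 51  ⇒  ω_c = 17/26
  ⇒ ω_c¹/ω_r¹ = 17/26
Stage 2: N_ring = 24 + 2·21 = 66
Stage 2: 24(ω_s−ω_c) = −66(ω_r−ω_c),  ω_s=0, ω_r=1
Stage 2: 24(0−ω_c) = −66(1−ω_c)  ⇒  90ω_c = 66  ⇒  ω_c = 11/15
  ⇒ ω_c²/ω_r² = 11/15
Coupling ω_r² = ω_c¹ ⇒ overall = 17/26 × 11/15 = 187/390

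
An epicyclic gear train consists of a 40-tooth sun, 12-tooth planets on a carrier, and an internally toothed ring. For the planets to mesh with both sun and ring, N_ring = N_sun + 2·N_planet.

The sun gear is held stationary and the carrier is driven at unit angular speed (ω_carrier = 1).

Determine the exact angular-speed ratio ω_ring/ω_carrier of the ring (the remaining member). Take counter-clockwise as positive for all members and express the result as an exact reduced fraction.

13/8

N_ring = 40 + 2·12 = 64
40(ω_s−ω_c) = −64(ω_r−ω_c),  ω_s=0, ω_c=1
ω_r = 1 − (40/64)(0−1) = 13/8
ω_r/ω_c = 13/8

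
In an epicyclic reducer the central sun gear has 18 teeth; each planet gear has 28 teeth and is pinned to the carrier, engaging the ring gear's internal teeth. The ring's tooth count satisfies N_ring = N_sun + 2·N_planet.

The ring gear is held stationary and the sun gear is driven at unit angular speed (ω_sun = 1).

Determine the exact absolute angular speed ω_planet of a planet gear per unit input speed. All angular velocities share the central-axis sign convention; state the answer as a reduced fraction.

N_ring = 18 + 2·28 = 74
18(ω_s−ω_c) = −74(ω_r−ω_c),  ω_r=0, ω_s=1
18(1−ω_c) = −74(0−ω_c)  ⇒  92ω_c = 18  ⇒  ω_c = 9/46
sun–planet: 18·(1−9/46) = −28·(ω_p−ω_c)  ⇒  ω_p−ω_c = −(18/28)·(37/46) = -333/644
ω_p = 9/46 − 333/644 = -9/28

-9/28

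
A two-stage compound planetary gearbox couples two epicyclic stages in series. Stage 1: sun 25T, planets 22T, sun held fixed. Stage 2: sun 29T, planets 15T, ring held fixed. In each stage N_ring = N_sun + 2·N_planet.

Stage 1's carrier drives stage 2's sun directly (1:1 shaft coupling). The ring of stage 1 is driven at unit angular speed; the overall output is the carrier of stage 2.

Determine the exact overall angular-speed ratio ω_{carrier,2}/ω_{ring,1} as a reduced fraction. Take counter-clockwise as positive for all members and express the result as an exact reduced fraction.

2001/8272

Stage 1: N_ring = 25 + 2·22 = 69
Stage 1: 25(ω_s−ω_c) = −69(ω_r−ω_c),  ω_s=0, ω_r=1
Stage 1: 25(0−ω_c) = −69(1−ω_c)  ⇒  94ω_c = 69  ⇒  ω_c = 69/94
  ⇒ ω_c¹/ω_r¹ = 69/94
Stage 2: N_ring = 29 + 2·15 = 59
Stage 2: 29(ω_s−ω_c) = −59(ω_r−ω_c),  ω_r=0, ω_s=1
Stage 2: 29(1−ω_c) = −59(0−ω_c)  ⇒  88ω_c = 29  ⇒  ω_c = 29/88
  ⇒ ω_c²/ω_s² = 29/88
Coupling ω_s² = ω_c¹ ⇒ overall = 69/94 × 29/88 = 2001/8272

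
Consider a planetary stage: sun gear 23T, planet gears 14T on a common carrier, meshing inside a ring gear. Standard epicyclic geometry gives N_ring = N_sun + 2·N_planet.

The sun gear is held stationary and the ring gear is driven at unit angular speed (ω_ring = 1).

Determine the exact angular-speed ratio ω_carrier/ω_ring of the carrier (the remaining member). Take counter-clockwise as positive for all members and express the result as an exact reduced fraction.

N_ring = 23 + 2·14 = 51
23(ω_s−ω_c) = −51(ω_r−ω_c),  ω_s=0, ω_r=1
23(0−ω_c) = −51(1−ω_c)  ⇒  74ω_c = 51  ⇒  ω_c = 51/74
ω_c/ω_r = 51/74

51/74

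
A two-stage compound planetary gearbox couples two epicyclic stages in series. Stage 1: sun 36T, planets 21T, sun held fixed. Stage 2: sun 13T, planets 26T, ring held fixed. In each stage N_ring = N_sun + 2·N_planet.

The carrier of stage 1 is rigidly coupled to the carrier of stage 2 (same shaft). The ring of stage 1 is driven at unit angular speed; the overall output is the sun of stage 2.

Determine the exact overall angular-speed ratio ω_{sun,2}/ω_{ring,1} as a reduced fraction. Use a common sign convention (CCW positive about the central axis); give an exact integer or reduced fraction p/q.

Stage 1: N_ring = 36 + 2·21 = 78
Stage 1: 36(ω_s−ω_c) = −78(ω_r−ω_c),  ω_s=0, ω_r=1
Stage 1: 36(0−ω_c) = −78(1−ω_c)  ⇒  114ω_c = 78  ⇒  ω_c = 13/19
  ⇒ ω_c¹/ω_r¹ = 13/19
Stage 2: N_ring = 13 + 2·26 = 65
Stage 2: 13(ω_s−ω_c) = −65(ω_r−ω_c),  ω_r=0, ω_c=1
Stage 2: ω_s = 1 − (65/13)(0−1) = 6
  ⇒ ω_s²/ω_c² = 6
Coupling ω_c² = ω_c¹ ⇒ overall = 13/19 × 6 = 78/19

78/19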